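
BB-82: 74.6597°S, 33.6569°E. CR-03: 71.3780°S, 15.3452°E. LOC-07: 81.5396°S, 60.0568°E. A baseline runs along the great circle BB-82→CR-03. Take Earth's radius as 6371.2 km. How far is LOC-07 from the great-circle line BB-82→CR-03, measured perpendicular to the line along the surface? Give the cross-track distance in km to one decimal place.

δ₁₃ = central angle BB-82→LOC-07 = 0.150206 rad  (haversine)
θ₁₃ = bearing BB-82→LOC-07 = 154.077°,  θ₁₂ = bearing BB-82→CR-03 = 292.546°
dₓₜ = R·arcsin(sin δ₁₃ · sin(θ₁₃ − θ₁₂)) = 6371.2·arcsin(0.14964·sin(-138.469°)) = -633.171 km
|dₓₜ| = 633.171 km

633.2 km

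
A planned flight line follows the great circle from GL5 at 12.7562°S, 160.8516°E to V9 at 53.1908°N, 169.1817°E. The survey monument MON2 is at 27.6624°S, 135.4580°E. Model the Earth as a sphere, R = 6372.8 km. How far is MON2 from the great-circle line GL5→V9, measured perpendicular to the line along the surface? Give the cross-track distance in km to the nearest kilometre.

2292 km

δ₁₃ = central angle GL5→MON2 = 0.488821 rad  (haversine)
θ₁₃ = bearing GL5→MON2 = 233.982°,  θ₁₂ = bearing GL5→V9 = 5.438°
dₓₜ = R·arcsin(sin δ₁₃ · sin(θ₁₃ − θ₁₂)) = 6372.8·arcsin(0.46959·sin(228.544°)) = -2291.920 km
|dₓₜ| = 2291.920 km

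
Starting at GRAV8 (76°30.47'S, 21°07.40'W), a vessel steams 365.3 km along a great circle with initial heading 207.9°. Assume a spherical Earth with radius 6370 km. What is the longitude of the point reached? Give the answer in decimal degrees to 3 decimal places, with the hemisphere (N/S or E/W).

29.431°W

GRAV8: φ = -76.50783°, λ = -21.12333°
δ = d/R = 365.3/6370 = 0.057347 rad
φ₂ = arcsin(sin φ₁ cos δ + cos φ₁ sin δ cos θ)
   = arcsin(-0.97240·0.99836 + 0.23331·0.05732·-0.88377) = -79.30265°
λ₂ = λ₁ + atan2(sin θ sin δ cos φ₁, cos δ − sin φ₁ sin φ₂) = -29.43084°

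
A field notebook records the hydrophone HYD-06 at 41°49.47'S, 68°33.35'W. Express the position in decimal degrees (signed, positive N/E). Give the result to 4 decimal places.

-41.8245°, -68.5558°

lat: 41.8245° S → -41.8245°
lon: 68.5558° W → -68.5558°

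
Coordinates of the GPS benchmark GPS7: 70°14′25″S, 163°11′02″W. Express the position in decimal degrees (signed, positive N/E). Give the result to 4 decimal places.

lat: 70.2403° S → -70.2403°
lon: 163.1839° W → -163.1839°

-70.2403°, -163.1839°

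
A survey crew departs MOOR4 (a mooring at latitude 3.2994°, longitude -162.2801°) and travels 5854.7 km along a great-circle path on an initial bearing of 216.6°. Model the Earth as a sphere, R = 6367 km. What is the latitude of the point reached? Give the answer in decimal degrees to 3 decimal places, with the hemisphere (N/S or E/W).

δ = d/R = 5854.7/6367 = 0.919538 rad
φ₂ = arcsin(sin φ₁ cos δ + cos φ₁ sin δ cos θ)
   = arcsin(0.05755·0.60619 + 0.99834·0.79532·-0.80282) = -37.05286°
λ₂ = λ₁ + atan2(sin θ sin δ cos φ₁, cos δ − sin φ₁ sin φ₂) = 161.26682°

37.053°S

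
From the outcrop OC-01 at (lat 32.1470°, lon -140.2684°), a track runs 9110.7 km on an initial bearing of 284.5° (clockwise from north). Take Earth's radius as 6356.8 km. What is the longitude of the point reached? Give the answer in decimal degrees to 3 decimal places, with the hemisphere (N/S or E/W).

128.785°E

δ = d/R = 9110.7/6356.8 = 1.433221 rad
φ₂ = arcsin(sin φ₁ cos δ + cos φ₁ sin δ cos θ)
   = arcsin(0.53209·0.13714 + 0.84669·0.99055·0.25038) = 16.43708°
λ₂ = λ₁ + atan2(sin θ sin δ cos φ₁, cos δ − sin φ₁ sin φ₂) = 128.78467°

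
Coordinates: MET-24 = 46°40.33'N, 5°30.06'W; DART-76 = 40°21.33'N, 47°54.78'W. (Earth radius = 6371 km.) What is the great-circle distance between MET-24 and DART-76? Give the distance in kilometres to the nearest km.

3448 km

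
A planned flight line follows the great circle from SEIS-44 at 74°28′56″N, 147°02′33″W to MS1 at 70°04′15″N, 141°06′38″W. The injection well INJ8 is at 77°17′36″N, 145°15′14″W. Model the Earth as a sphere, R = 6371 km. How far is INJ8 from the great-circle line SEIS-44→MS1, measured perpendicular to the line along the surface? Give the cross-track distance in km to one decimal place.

SEIS-44: φ = +74.48222°, λ = -147.04250°
MS1: φ = +70.07083°, λ = -141.11056°
INJ8: φ = +77.29333°, λ = -145.25389°
δ₁₃ = central angle SEIS-44→INJ8 = 0.049644 rad  (haversine)
θ₁₃ = bearing SEIS-44→INJ8 = 7.952°,  θ₁₂ = bearing SEIS-44→MS1 = 154.888°
dₓₜ = R·arcsin(sin δ₁₃ · sin(θ₁₃ − θ₁₂)) = 6371·arcsin(0.04962·sin(-146.935°)) = -172.510 km
|dₓₜ| = 172.510 km

172.5 km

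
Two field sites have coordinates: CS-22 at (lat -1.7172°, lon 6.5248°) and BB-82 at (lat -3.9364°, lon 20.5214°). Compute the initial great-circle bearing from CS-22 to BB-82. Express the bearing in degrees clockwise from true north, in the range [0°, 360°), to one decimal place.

99.3°

Δλ = 13.9966°
y = sin Δλ · cos φ₂ = 0.241294
x = cos φ₁ sin φ₂ − sin φ₁ cos φ₂ cos Δλ = -0.039610
θ = atan2(y, x) = 99.3224° → 99.3224° (mod 360°)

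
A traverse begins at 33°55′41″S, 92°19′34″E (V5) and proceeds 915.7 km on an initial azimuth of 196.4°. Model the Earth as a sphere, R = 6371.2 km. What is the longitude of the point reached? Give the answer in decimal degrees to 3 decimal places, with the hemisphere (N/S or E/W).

V5: φ = -33.92806°, λ = +92.32611°
δ = d/R = 915.7/6371.2 = 0.143725 rad
φ₂ = arcsin(sin φ₁ cos δ + cos φ₁ sin δ cos θ)
   = arcsin(-0.55815·0.98969 + 0.82974·0.14323·-0.95931) = -41.79023°
λ₂ = λ₁ + atan2(sin θ sin δ cos φ₁, cos δ − sin φ₁ sin φ₂) = 89.21693°

89.217°E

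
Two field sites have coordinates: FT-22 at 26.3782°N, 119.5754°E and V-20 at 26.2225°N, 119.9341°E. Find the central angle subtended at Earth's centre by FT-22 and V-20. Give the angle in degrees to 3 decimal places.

0.357°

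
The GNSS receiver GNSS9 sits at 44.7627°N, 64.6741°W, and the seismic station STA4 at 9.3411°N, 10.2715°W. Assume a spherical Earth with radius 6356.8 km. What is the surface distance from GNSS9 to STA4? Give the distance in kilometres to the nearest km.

Δφ = -35.4216°,  Δλ = 54.4026°
a = sin²(Δφ/2) + cos φ₁ cos φ₂ sin²(Δλ/2) = 0.238943
c = 2·arcsin(√a) = 1.021470 rad = 58.5259°
d = R·c = 6356.8 × 1.021470 = 6493.3 km

6493 km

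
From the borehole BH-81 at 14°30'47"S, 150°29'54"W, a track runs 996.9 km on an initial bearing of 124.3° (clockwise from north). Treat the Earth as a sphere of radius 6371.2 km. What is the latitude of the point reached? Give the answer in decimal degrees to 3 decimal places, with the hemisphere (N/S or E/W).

19.424°S

BH-81: φ = -14.51306°, λ = -150.49833°
δ = d/R = 996.9/6371.2 = 0.156470 rad
φ₂ = arcsin(sin φ₁ cos δ + cos φ₁ sin δ cos θ)
   = arcsin(-0.25060·0.98778 + 0.96809·0.15583·-0.56353) = -19.42377°
λ₂ = λ₁ + atan2(sin θ sin δ cos φ₁, cos δ − sin φ₁ sin φ₂) = -142.65287°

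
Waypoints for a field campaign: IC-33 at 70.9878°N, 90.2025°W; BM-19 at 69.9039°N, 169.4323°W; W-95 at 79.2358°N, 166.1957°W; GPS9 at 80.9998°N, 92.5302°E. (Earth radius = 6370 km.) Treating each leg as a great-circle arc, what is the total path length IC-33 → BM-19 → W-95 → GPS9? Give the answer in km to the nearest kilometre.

5483 km

IC-33→BM-19: c = 0.430385 rad, d = 2741.56 km
BM-19→W-95: c = 0.163502 rad, d = 1041.51 km
W-95→GPS9: c = 0.266887 rad, d = 1700.07 km
Total = 2741.56 + 1041.51 + 1700.07 = 5483.14 km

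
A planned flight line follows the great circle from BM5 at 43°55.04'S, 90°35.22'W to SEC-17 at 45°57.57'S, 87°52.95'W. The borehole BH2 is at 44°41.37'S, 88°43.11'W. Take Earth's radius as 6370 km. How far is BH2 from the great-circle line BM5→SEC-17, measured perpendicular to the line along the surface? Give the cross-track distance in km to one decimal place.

BM5: φ = -43.91733°, λ = -90.58700°
SEC-17: φ = -45.95950°, λ = -87.88250°
BH2: φ = -44.68950°, λ = -88.71850°
δ₁₃ = central angle BM5→BH2 = 0.026949 rad  (haversine)
θ₁₃ = bearing BM5→BH2 = 120.655°,  θ₁₂ = bearing BM5→SEC-17 = 137.798°
dₓₜ = R·arcsin(sin δ₁₃ · sin(θ₁₃ − θ₁₂)) = 6370·arcsin(0.02695·sin(-17.143°)) = -50.595 km
|dₓₜ| = 50.595 km

50.6 km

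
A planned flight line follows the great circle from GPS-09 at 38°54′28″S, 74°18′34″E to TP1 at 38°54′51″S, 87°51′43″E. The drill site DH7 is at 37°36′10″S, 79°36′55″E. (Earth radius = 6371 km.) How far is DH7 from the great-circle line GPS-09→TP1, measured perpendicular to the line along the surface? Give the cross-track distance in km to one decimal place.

GPS-09: φ = -38.90778°, λ = +74.30944°
TP1: φ = -38.91417°, λ = +87.86194°
DH7: φ = -37.60278°, λ = +79.61528°
δ₁₃ = central angle GPS-09→DH7 = 0.076188 rad  (haversine)
θ₁₃ = bearing GPS-09→DH7 = 74.264°,  θ₁₂ = bearing GPS-09→TP1 = 94.303°
dₓₜ = R·arcsin(sin δ₁₃ · sin(θ₁₃ − θ₁₂)) = 6371·arcsin(0.07611·sin(-20.039°)) = -166.181 km
|dₓₜ| = 166.181 km

166.2 km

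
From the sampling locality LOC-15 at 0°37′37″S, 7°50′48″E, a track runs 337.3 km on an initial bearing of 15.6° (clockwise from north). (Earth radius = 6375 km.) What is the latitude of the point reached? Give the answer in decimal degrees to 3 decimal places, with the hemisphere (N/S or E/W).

LOC-15: φ = -0.62694°, λ = +7.84667°
δ = d/R = 337.3/6375 = 0.052910 rad
φ₂ = arcsin(sin φ₁ cos δ + cos φ₁ sin δ cos θ)
   = arcsin(-0.01094·0.99860 + 0.99994·0.05289·0.96316) = 2.29286°
λ₂ = λ₁ + atan2(sin θ sin δ cos φ₁, cos δ − sin φ₁ sin φ₂) = 8.66220°

2.293°N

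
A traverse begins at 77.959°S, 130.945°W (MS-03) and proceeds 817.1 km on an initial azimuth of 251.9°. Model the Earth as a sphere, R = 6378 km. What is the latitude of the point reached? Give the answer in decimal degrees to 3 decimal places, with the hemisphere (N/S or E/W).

78.032°S

δ = d/R = 817.1/6378 = 0.128112 rad
φ₂ = arcsin(sin φ₁ cos δ + cos φ₁ sin δ cos θ)
   = arcsin(-0.97800·0.99180 + 0.20861·0.12776·-0.31068) = -78.03214°
λ₂ = λ₁ + atan2(sin θ sin δ cos φ₁, cos δ − sin φ₁ sin φ₂) = -166.79316°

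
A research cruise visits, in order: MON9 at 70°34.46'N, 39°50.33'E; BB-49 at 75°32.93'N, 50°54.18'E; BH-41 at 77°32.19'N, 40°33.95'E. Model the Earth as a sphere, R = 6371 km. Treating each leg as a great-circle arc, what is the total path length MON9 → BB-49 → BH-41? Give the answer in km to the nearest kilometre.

MON9: φ = +70.57433°, λ = +39.83883°
BB-49: φ = +75.54883°, λ = +50.90300°
BH-41: φ = +77.53650°, λ = +40.56583°
MON9→BB-49: c = 0.103092 rad, d = 656.80 km
BB-49→BH-41: c = 0.054337 rad, d = 346.18 km
Total = 656.80 + 346.18 = 1002.98 km

1003 km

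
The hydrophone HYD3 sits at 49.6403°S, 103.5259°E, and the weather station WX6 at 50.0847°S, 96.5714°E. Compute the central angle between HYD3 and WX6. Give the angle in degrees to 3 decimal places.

Δφ = -0.4444°,  Δλ = -6.9545°
a = sin²(Δφ/2) + cos φ₁ cos φ₂ sin²(Δλ/2) = 0.001544
c = 2·arcsin(√a) = 0.078598 rad = 4.5034°

4.503°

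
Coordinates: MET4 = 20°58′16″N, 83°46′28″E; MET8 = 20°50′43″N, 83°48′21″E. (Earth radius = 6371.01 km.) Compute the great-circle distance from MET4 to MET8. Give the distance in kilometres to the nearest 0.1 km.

MET4: φ = +20.97111°, λ = +83.77444°
MET8: φ = +20.84528°, λ = +83.80583°
Δφ = -0.1258°,  Δλ = 0.0314°
a = sin²(Δφ/2) + cos φ₁ cos φ₂ sin²(Δλ/2) = 0.000001
c = 2·arcsin(√a) = 0.002255 rad = 0.1292°
d = R·c = 6371.01 × 0.002255 = 14.4 km

14.4 km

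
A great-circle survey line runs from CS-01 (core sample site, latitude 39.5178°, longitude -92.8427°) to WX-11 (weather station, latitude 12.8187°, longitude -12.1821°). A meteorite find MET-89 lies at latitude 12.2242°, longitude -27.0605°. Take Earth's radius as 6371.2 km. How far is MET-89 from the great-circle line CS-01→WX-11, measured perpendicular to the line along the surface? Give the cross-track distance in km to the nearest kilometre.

δ₁₃ = central angle CS-01→MET-89 = 1.110736 rad  (haversine)
θ₁₃ = bearing CS-01→MET-89 = 95.878°,  θ₁₂ = bearing CS-01→WX-11 = 85.811°
dₓₜ = R·arcsin(sin δ₁₃ · sin(θ₁₃ − θ₁₂)) = 6371.2·arcsin(0.89603·sin(10.067°)) = 1001.985 km
|dₓₜ| = 1001.985 km

1002 km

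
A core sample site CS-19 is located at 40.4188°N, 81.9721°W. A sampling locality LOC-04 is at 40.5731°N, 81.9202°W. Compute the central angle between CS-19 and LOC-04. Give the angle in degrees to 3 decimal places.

Δφ = 0.1543°,  Δλ = 0.0519°
a = sin²(Δφ/2) + cos φ₁ cos φ₂ sin²(Δλ/2) = 0.000002
c = 2·arcsin(√a) = 0.002780 rad = 0.1593°

0.159°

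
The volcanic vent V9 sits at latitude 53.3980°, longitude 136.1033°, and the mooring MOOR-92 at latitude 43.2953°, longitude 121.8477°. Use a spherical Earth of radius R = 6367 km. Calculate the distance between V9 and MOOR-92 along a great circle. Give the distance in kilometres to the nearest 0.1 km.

Δφ = -10.1027°,  Δλ = -14.2556°
a = sin²(Δφ/2) + cos φ₁ cos φ₂ sin²(Δλ/2) = 0.014434
c = 2·arcsin(√a) = 0.240867 rad = 13.8006°
d = R·c = 6367 × 0.240867 = 1533.6 km

1533.6 km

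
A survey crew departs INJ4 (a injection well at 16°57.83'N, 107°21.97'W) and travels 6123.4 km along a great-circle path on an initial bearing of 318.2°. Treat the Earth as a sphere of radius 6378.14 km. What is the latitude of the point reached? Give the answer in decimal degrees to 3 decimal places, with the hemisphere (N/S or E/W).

INJ4: φ = +16.96383°, λ = -107.36617°
δ = d/R = 6123.4/6378.14 = 0.960060 rad
φ₂ = arcsin(sin φ₁ cos δ + cos φ₁ sin δ cos θ)
   = arcsin(0.29177·0.57347 + 0.95649·0.81923·0.74548) = 48.71711°
λ₂ = λ₁ + atan2(sin θ sin δ cos φ₁, cos δ − sin φ₁ sin φ₂) = -163.22057°

48.717°N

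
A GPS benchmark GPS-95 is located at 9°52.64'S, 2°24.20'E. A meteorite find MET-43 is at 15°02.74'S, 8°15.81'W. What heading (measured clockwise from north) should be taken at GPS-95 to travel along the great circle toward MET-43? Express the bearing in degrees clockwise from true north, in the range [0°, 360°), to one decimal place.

GPS-95: φ = -9.87733°, λ = +2.40333°
MET-43: φ = -15.04567°, λ = -8.26350°
Δλ = -10.6668°
y = sin Δλ · cos φ₂ = -0.178752
x = cos φ₁ sin φ₂ − sin φ₁ cos φ₂ cos Δλ = -0.092945
θ = atan2(y, x) = -117.4728° → 242.5272° (mod 360°)

242.5°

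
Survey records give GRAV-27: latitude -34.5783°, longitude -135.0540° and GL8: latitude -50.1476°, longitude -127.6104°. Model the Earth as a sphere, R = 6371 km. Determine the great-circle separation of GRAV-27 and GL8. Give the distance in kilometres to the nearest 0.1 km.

Δφ = -15.5693°,  Δλ = 7.4436°
a = sin²(Δφ/2) + cos φ₁ cos φ₂ sin²(Δλ/2) = 0.020570
c = 2·arcsin(√a) = 0.287837 rad = 16.4918°
d = R·c = 6371 × 0.287837 = 1833.8 km

1833.8 km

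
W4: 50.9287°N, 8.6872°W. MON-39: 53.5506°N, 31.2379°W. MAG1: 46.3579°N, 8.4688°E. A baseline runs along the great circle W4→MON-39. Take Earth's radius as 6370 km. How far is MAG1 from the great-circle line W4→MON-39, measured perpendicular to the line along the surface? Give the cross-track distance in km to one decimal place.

δ₁₃ = central angle W4→MAG1 = 0.212699 rad  (haversine)
θ₁₃ = bearing W4→MAG1 = 105.341°,  θ₁₂ = bearing W4→MON-39 = 289.573°
dₓₜ = R·arcsin(sin δ₁₃ · sin(θ₁₃ − θ₁₂)) = 6370·arcsin(0.21110·sin(-184.232°)) = 99.236 km
|dₓₜ| = 99.236 km

99.2 km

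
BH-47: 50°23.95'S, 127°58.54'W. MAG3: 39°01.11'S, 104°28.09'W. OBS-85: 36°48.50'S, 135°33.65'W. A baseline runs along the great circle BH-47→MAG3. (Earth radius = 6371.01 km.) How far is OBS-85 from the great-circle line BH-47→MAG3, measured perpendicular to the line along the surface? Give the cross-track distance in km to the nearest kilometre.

1628 km

BH-47: φ = -50.39917°, λ = -127.97567°
MAG3: φ = -39.01850°, λ = -104.46817°
OBS-85: φ = -36.80833°, λ = -135.56083°
δ₁₃ = central angle BH-47→OBS-85 = 0.255517 rad  (haversine)
θ₁₃ = bearing BH-47→OBS-85 = 335.282°,  θ₁₂ = bearing BH-47→MAG3 = 64.526°
dₓₜ = R·arcsin(sin δ₁₃ · sin(θ₁₃ − θ₁₂)) = 6371.01·arcsin(0.25275·sin(270.757°)) = -1627.754 km
|dₓₜ| = 1627.754 km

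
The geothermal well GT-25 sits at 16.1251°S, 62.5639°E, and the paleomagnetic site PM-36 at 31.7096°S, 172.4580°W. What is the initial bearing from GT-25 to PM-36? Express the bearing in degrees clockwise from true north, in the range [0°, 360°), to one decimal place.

Δλ = 124.9781°
y = sin Δλ · cos φ₂ = 0.697058
x = cos φ₁ sin φ₂ − sin φ₁ cos φ₂ cos Δλ = -0.640384
θ = atan2(y, x) = 132.5735° → 132.5735° (mod 360°)

132.6°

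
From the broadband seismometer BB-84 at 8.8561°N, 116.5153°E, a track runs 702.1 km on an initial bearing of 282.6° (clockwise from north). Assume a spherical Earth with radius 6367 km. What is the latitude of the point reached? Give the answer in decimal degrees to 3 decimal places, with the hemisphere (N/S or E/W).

10.180°N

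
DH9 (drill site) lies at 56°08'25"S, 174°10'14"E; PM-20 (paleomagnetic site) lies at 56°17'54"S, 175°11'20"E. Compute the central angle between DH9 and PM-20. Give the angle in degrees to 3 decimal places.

DH9: φ = -56.14028°, λ = +174.17056°
PM-20: φ = -56.29833°, λ = +175.18889°
Δφ = -0.1581°,  Δλ = 1.0183°
a = sin²(Δφ/2) + cos φ₁ cos φ₂ sin²(Δλ/2) = 0.000026
c = 2·arcsin(√a) = 0.010260 rad = 0.5878°

0.588°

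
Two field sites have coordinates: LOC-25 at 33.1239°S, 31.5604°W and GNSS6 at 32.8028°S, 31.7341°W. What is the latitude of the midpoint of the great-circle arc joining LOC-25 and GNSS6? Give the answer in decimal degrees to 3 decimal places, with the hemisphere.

32.963°S

Bx = cos φ₂ cos Δλ = 0.840536,  By = cos φ₂ sin Δλ = -0.002548
φₘ = atan2(sin φ₁ + sin φ₂, √((cos φ₁ + Bx)² + By²)) = -32.96338°
λₘ = λ₁ + atan2(By, cos φ₁ + Bx) = -31.64741°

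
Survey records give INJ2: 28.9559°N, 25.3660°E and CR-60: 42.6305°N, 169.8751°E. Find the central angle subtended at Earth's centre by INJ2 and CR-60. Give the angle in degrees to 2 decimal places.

101.32°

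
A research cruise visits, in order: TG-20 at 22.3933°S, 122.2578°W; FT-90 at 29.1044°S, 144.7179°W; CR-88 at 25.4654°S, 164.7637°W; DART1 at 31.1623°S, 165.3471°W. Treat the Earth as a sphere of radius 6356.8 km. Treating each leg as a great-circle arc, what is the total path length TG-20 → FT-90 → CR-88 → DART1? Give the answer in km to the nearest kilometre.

5009 km

TG-20→FT-90: c = 0.371264 rad, d = 2360.05 km
FT-90→CR-88: c = 0.316937 rad, d = 2014.70 km
CR-88→DART1: c = 0.099832 rad, d = 634.61 km
Total = 2360.05 + 2014.70 + 634.61 = 5009.37 km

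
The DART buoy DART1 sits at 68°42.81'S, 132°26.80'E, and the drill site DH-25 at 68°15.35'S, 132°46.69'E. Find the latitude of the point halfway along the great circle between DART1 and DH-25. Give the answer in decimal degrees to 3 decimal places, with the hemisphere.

DART1: φ = -68.71350°, λ = +132.44667°
DH-25: φ = -68.25583°, λ = +132.77817°
Bx = cos φ₂ cos Δλ = 0.370457,  By = cos φ₂ sin Δλ = 0.002143
φₘ = atan2(sin φ₁ + sin φ₂, √((cos φ₁ + Bx)² + By²)) = -68.48475°
λₘ = λ₁ + atan2(By, cos φ₁ + Bx) = 132.61410°

68.485°S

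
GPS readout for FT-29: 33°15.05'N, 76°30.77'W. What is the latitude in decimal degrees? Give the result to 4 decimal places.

33° + 15.05′/60 = 33 + 0.25083 = 33.2508°

33.2508°N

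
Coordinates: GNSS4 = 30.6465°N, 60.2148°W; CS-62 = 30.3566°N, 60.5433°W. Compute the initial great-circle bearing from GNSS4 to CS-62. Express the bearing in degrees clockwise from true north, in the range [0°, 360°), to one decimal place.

224.4°

Δλ = -0.3285°
y = sin Δλ · cos φ₂ = -0.004947
x = cos φ₁ sin φ₂ − sin φ₁ cos φ₂ cos Δλ = -0.005052
θ = atan2(y, x) = -135.6024° → 224.3976° (mod 360°)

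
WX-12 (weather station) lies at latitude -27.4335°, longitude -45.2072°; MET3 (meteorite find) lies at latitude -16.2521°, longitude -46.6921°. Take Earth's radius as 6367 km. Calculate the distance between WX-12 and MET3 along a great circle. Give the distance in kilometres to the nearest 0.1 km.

Δφ = 11.1814°,  Δλ = -1.4849°
a = sin²(Δφ/2) + cos φ₁ cos φ₂ sin²(Δλ/2) = 0.009634
c = 2·arcsin(√a) = 0.196622 rad = 11.2656°
d = R·c = 6367 × 0.196622 = 1251.9 km

1251.9 km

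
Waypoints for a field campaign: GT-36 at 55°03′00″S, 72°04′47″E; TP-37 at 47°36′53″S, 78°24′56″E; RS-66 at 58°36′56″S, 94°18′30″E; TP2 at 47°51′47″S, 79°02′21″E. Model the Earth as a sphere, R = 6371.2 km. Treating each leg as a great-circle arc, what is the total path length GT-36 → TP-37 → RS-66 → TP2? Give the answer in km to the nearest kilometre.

GT-36: φ = -55.05000°, λ = +72.07972°
TP-37: φ = -47.61472°, λ = +78.41556°
RS-66: φ = -58.61556°, λ = +94.30833°
TP2: φ = -47.86306°, λ = +79.03917°
GT-36→TP-37: c = 0.146877 rad, d = 935.78 km
TP-37→RS-66: c = 0.252842 rad, d = 1610.91 km
RS-66→TP2: c = 0.245119 rad, d = 1561.70 km
Total = 935.78 + 1610.91 + 1561.70 = 4108.39 km

4108 km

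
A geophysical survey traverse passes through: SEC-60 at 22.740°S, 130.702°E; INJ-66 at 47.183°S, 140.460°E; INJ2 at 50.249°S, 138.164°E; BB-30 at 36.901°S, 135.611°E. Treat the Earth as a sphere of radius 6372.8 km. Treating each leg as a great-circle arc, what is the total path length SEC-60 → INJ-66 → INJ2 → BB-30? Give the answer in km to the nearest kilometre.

4734 km

SEC-60→INJ-66: c = 0.448024 rad, d = 2855.17 km
INJ-66→INJ2: c = 0.059680 rad, d = 380.33 km
INJ2→BB-30: c = 0.235155 rad, d = 1498.60 km
Total = 2855.17 + 380.33 + 1498.60 = 4734.09 km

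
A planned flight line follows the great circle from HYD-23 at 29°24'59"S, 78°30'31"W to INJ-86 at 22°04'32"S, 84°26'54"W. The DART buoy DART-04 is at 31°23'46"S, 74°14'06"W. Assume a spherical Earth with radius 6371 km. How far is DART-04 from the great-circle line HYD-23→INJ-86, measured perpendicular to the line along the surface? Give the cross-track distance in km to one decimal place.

183.6 km

HYD-23: φ = -29.41639°, λ = -78.50861°
INJ-86: φ = -22.07556°, λ = -84.44833°
DART-04: φ = -31.39611°, λ = -74.23500°
δ₁₃ = central angle HYD-23→DART-04 = 0.073013 rad  (haversine)
θ₁₃ = bearing HYD-23→DART-04 = 119.311°,  θ₁₂ = bearing HYD-23→INJ-86 = 322.578°
dₓₜ = R·arcsin(sin δ₁₃ · sin(θ₁₃ − θ₁₂)) = 6371·arcsin(0.07295·sin(-203.267°)) = 183.612 km
|dₓₜ| = 183.612 km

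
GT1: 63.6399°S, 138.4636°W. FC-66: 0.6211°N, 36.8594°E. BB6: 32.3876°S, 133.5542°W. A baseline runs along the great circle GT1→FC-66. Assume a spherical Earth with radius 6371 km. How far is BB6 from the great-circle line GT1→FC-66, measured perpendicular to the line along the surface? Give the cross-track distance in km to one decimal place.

δ₁₃ = central angle GT1→BB6 = 0.548101 rad  (haversine)
θ₁₃ = bearing GT1→BB6 = 7.972°,  θ₁₂ = bearing GT1→FC-66 = 174.755°
dₓₜ = R·arcsin(sin δ₁₃ · sin(θ₁₃ − θ₁₂)) = 6371·arcsin(0.52107·sin(-166.783°)) = -760.837 km
|dₓₜ| = 760.837 km

760.8 km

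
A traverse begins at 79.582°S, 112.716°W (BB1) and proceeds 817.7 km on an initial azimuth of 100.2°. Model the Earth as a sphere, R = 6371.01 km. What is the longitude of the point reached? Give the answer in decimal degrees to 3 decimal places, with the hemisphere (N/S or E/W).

δ = d/R = 817.7/6371.01 = 0.128347 rad
φ₂ = arcsin(sin φ₁ cos δ + cos φ₁ sin δ cos θ)
   = arcsin(-0.98351·0.99177 + 0.18083·0.12799·-0.17708) = -78.38534°
λ₂ = λ₁ + atan2(sin θ sin δ cos φ₁, cos δ − sin φ₁ sin φ₂) = -73.98214°

73.982°W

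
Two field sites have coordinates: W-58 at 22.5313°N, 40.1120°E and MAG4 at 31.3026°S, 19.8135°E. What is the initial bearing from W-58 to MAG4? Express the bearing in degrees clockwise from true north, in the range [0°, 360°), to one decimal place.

200.6°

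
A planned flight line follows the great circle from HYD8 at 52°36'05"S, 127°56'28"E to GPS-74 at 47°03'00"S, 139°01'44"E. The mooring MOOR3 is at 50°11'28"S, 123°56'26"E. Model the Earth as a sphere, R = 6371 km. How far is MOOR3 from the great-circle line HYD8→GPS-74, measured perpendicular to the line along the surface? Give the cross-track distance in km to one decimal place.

HYD8: φ = -52.60139°, λ = +127.94111°
GPS-74: φ = -47.05000°, λ = +139.02889°
MOOR3: φ = -50.19111°, λ = +123.94056°
δ₁₃ = central angle HYD8→MOOR3 = 0.060543 rad  (haversine)
θ₁₃ = bearing HYD8→MOOR3 = 312.421°,  θ₁₂ = bearing HYD8→GPS-74 = 56.529°
dₓₜ = R·arcsin(sin δ₁₃ · sin(θ₁₃ − θ₁₂)) = 6371·arcsin(0.06051·sin(255.892°)) = -374.072 km
|dₓₜ| = 374.072 km

374.1 km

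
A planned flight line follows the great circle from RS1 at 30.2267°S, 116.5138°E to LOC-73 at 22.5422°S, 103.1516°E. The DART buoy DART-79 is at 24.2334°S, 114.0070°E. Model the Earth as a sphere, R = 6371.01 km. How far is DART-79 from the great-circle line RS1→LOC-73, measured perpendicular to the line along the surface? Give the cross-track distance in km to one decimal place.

δ₁₃ = central angle RS1→DART-79 = 0.111592 rad  (haversine)
θ₁₃ = bearing RS1→DART-79 = 339.013°,  θ₁₂ = bearing RS1→LOC-73 = 299.575°
dₓₜ = R·arcsin(sin δ₁₃ · sin(θ₁₃ − θ₁₂)) = 6371.01·arcsin(0.11136·sin(39.439°)) = 451.073 km
|dₓₜ| = 451.073 km

451.1 km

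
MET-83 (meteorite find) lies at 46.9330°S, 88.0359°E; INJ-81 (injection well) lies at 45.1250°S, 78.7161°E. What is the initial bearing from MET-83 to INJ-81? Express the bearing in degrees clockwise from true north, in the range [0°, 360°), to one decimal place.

282.2°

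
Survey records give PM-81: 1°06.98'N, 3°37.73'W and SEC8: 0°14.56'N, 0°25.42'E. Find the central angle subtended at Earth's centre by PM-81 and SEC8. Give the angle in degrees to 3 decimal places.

4.145°

PM-81: φ = +1.11633°, λ = -3.62883°
SEC8: φ = +0.24267°, λ = +0.42367°
Δφ = -0.8737°,  Δλ = 4.0525°
a = sin²(Δφ/2) + cos φ₁ cos φ₂ sin²(Δλ/2) = 0.001308
c = 2·arcsin(√a) = 0.072349 rad = 4.1453°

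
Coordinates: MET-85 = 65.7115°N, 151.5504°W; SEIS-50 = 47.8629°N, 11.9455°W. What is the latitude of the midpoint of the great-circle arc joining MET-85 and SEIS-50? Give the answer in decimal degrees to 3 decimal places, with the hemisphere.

74.899°N

Bx = cos φ₂ cos Δλ = -0.510959,  By = cos φ₂ sin Δλ = 0.434784
φₘ = atan2(sin φ₁ + sin φ₂, √((cos φ₁ + Bx)² + By²)) = 74.89898°
λₘ = λ₁ + atan2(By, cos φ₁ + Bx) = -48.64437°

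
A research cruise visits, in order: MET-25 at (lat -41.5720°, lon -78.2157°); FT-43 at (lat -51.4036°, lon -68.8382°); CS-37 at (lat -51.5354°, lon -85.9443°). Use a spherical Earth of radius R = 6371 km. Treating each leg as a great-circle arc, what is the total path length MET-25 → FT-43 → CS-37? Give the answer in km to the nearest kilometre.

2488 km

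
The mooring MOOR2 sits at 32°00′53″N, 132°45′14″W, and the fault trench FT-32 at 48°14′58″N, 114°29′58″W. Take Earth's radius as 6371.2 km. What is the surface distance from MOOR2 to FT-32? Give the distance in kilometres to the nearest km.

MOOR2: φ = +32.01472°, λ = -132.75389°
FT-32: φ = +48.24944°, λ = -114.49944°
Δφ = 16.2347°,  Δλ = 18.2544°
a = sin²(Δφ/2) + cos φ₁ cos φ₂ sin²(Δλ/2) = 0.034145
c = 2·arcsin(√a) = 0.371703 rad = 21.2970°
d = R·c = 6371.2 × 0.371703 = 2368.2 km

2368 km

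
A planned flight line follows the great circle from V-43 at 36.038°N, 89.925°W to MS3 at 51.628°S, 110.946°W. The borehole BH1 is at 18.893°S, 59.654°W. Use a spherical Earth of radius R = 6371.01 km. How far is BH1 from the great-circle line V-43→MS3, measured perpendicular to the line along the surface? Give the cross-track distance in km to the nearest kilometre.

δ₁₃ = central angle V-43→BH1 = 1.081226 rad  (haversine)
θ₁₃ = bearing V-43→BH1 = 147.288°,  θ₁₂ = bearing V-43→MS3 = 192.867°
dₓₜ = R·arcsin(sin δ₁₃ · sin(θ₁₃ − θ₁₂)) = 6371.01·arcsin(0.88253·sin(-45.578°)) = -4344.745 km
|dₓₜ| = 4344.745 km

4345 km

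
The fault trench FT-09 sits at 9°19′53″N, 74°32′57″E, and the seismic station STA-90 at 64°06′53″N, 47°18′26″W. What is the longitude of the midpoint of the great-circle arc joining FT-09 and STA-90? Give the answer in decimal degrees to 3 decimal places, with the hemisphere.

48.432°E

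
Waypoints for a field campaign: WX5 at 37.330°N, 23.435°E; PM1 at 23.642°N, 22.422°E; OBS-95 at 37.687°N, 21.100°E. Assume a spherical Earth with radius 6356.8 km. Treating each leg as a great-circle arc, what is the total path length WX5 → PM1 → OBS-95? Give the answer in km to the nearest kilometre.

3085 km

WX5→PM1: c = 0.239381 rad, d = 1521.70 km
PM1→OBS-95: c = 0.245925 rad, d = 1563.30 km
Total = 1521.70 + 1563.30 = 3085.00 km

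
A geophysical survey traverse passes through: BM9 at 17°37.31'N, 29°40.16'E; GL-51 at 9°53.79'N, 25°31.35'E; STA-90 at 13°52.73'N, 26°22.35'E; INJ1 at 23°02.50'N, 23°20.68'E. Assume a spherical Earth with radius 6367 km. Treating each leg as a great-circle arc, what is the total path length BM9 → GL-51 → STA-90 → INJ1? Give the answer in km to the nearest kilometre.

2487 km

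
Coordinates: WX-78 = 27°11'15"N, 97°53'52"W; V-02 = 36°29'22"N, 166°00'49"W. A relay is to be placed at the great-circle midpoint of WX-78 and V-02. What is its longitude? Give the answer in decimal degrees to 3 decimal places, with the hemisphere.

130.000°W

WX-78: φ = +27.18750°, λ = -97.89778°
V-02: φ = +36.48944°, λ = -166.01361°
Bx = cos φ₂ cos Δλ = 0.299664,  By = cos φ₂ sin Δλ = -0.746032
φₘ = atan2(sin φ₁ + sin φ₂, √((cos φ₁ + Bx)² + By²)) = 36.83627°
λₘ = λ₁ + atan2(By, cos φ₁ + Bx) = -129.99989°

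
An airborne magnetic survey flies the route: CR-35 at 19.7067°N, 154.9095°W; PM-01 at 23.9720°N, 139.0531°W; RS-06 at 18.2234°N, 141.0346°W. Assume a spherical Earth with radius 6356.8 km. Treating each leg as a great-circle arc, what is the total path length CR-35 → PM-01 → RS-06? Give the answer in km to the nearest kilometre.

2369 km

CR-35→PM-01: c = 0.267259 rad, d = 1698.91 km
PM-01→RS-06: c = 0.105386 rad, d = 669.92 km
Total = 1698.91 + 669.92 = 2368.83 km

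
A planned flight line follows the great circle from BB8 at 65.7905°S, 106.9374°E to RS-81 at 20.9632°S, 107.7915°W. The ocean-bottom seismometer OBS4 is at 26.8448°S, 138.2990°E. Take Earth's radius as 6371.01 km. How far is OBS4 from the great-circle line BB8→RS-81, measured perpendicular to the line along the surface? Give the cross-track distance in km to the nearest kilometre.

δ₁₃ = central angle BB8→OBS4 = 0.760797 rad  (haversine)
θ₁₃ = bearing BB8→OBS4 = 42.335°,  θ₁₂ = bearing BB8→RS-81 = 147.858°
dₓₜ = R·arcsin(sin δ₁₃ · sin(θ₁₃ − θ₁₂)) = 6371.01·arcsin(0.68950·sin(-105.523°)) = -4629.313 km
|dₓₜ| = 4629.313 km

4629 km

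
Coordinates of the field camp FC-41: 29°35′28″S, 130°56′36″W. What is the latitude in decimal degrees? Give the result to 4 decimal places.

29° + 35′/60 + 28″/3600 = 29 + 0.58333 + 0.00778 = 29.5911°

29.5911°S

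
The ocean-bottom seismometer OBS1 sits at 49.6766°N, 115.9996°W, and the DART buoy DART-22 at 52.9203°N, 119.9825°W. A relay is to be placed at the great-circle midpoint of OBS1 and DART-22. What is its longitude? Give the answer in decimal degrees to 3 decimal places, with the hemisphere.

117.921°W

Bx = cos φ₂ cos Δλ = 0.601469,  By = cos φ₂ sin Δλ = -0.041878
φₘ = atan2(sin φ₁ + sin φ₂, √((cos φ₁ + Bx)² + By²)) = 51.31532°
λₘ = λ₁ + atan2(By, cos φ₁ + Bx) = -117.92064°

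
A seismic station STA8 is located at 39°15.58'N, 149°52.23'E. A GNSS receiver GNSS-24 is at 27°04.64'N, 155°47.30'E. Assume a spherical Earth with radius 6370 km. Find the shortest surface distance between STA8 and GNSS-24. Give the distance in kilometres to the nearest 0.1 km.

STA8: φ = +39.25967°, λ = +149.87050°
GNSS-24: φ = +27.07733°, λ = +155.78833°
Δφ = -12.1823°,  Δλ = 5.9178°
a = sin²(Δφ/2) + cos φ₁ cos φ₂ sin²(Δλ/2) = 0.013097
c = 2·arcsin(√a) = 0.229383 rad = 13.1427°
d = R·c = 6370 × 0.229383 = 1461.2 km

1461.2 km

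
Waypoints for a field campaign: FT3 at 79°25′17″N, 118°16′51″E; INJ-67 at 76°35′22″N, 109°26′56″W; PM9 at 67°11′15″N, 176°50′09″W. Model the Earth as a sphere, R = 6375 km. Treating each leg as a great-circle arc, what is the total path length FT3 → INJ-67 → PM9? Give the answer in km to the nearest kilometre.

FT3: φ = +79.42139°, λ = +118.28083°
INJ-67: φ = +76.58944°, λ = -109.44889°
PM9: φ = +67.18750°, λ = -176.83583°
FT3→INJ-67: c = 0.382964 rad, d = 2441.39 km
INJ-67→PM9: c = 0.373050 rad, d = 2378.19 km
Total = 2441.39 + 2378.19 = 4819.59 km

4820 km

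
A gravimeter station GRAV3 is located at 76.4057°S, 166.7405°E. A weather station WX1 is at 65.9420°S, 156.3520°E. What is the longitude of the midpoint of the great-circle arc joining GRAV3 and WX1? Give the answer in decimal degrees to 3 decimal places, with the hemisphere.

160.148°E

Bx = cos φ₂ cos Δλ = 0.400979,  By = cos φ₂ sin Δλ = -0.073510
φₘ = atan2(sin φ₁ + sin φ₂, √((cos φ₁ + Bx)² + By²)) = -71.24055°
λₘ = λ₁ + atan2(By, cos φ₁ + Bx) = 160.14764°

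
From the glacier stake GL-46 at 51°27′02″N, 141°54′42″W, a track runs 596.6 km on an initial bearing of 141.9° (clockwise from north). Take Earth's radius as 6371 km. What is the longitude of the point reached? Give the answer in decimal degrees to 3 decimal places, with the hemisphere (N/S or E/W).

137.048°W

GL-46: φ = +51.45056°, λ = -141.91167°
δ = d/R = 596.6/6371 = 0.093643 rad
φ₂ = arcsin(sin φ₁ cos δ + cos φ₁ sin δ cos θ)
   = arcsin(0.78207·0.99562 + 0.62319·0.09351·-0.78694) = 47.12061°
λ₂ = λ₁ + atan2(sin θ sin δ cos φ₁, cos δ − sin φ₁ sin φ₂) = -137.04765°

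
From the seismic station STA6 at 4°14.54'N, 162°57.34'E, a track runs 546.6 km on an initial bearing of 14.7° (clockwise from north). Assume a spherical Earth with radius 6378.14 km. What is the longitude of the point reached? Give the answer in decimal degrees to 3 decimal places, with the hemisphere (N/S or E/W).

STA6: φ = +4.24233°, λ = +162.95567°
δ = d/R = 546.6/6378.14 = 0.085699 rad
φ₂ = arcsin(sin φ₁ cos δ + cos φ₁ sin δ cos θ)
   = arcsin(0.07398·0.99633 + 0.99726·0.08559·0.96727) = 8.99041°
λ₂ = λ₁ + atan2(sin θ sin δ cos φ₁, cos δ − sin φ₁ sin φ₂) = 164.21572°

164.216°E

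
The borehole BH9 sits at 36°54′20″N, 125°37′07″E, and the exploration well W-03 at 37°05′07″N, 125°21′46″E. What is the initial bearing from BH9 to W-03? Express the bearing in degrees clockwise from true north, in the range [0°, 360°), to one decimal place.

311.4°

BH9: φ = +36.90556°, λ = +125.61861°
W-03: φ = +37.08528°, λ = +125.36278°
Δλ = -0.2558°
y = sin Δλ · cos φ₂ = -0.003562
x = cos φ₁ sin φ₂ − sin φ₁ cos φ₂ cos Δλ = 0.003142
θ = atan2(y, x) = -48.5892° → 311.4108° (mod 360°)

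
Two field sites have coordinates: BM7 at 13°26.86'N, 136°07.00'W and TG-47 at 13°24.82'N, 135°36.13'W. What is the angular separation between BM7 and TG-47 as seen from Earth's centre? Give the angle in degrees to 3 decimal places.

0.502°

BM7: φ = +13.44767°, λ = -136.11667°
TG-47: φ = +13.41367°, λ = -135.60217°
Δφ = -0.0340°,  Δλ = 0.5145°
a = sin²(Δφ/2) + cos φ₁ cos φ₂ sin²(Δλ/2) = 0.000019
c = 2·arcsin(√a) = 0.008754 rad = 0.5016°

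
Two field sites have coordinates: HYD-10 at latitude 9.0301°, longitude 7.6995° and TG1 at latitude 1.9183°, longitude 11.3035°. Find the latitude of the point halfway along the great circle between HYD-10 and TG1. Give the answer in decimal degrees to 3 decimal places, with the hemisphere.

5.477°N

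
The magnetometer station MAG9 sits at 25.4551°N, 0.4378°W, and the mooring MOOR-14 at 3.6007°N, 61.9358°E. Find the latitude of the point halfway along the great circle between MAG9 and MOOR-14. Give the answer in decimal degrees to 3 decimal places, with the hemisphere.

16.845°N

Bx = cos φ₂ cos Δλ = 0.462789,  By = cos φ₂ sin Δλ = 0.884241
φₘ = atan2(sin φ₁ + sin φ₂, √((cos φ₁ + Bx)² + By²)) = 16.84496°
λₘ = λ₁ + atan2(By, cos φ₁ + Bx) = 32.48357°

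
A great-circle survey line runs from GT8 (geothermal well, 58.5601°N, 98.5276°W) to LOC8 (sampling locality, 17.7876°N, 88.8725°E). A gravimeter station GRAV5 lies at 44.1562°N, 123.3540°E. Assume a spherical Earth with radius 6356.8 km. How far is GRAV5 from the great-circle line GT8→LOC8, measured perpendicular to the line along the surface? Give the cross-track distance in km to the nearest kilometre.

δ₁₃ = central angle GT8→GRAV5 = 1.249573 rad  (haversine)
θ₁₃ = bearing GT8→GRAV5 = 329.683°,  θ₁₂ = bearing GT8→LOC8 = 352.757°
dₓₜ = R·arcsin(sin δ₁₃ · sin(θ₁₃ − θ₁₂)) = 6356.8·arcsin(0.94885·sin(-23.074°)) = -2422.085 km
|dₓₜ| = 2422.085 km

2422 km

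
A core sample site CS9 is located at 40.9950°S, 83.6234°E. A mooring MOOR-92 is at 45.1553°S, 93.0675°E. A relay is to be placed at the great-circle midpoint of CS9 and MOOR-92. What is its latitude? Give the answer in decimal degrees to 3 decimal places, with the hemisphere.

43.172°S

Bx = cos φ₂ cos Δλ = 0.695630,  By = cos φ₂ sin Δλ = 0.115711
φₘ = atan2(sin φ₁ + sin φ₂, √((cos φ₁ + Bx)² + By²)) = -43.17223°
λₘ = λ₁ + atan2(By, cos φ₁ + Bx) = 88.18473°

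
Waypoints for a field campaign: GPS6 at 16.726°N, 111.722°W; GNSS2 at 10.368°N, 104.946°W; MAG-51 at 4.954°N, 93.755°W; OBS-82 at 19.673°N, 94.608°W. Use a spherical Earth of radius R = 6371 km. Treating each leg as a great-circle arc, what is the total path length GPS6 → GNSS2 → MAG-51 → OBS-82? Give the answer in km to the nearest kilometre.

4029 km

GPS6→GNSS2: c = 0.159737 rad, d = 1017.69 km
GNSS2→MAG-51: c = 0.215335 rad, d = 1371.90 km
MAG-51→OBS-82: c = 0.257304 rad, d = 1639.28 km
Total = 1017.69 + 1371.90 + 1639.28 = 4028.87 km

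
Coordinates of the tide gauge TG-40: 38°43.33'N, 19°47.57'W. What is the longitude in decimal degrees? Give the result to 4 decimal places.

19° + 47.57′/60 = 19 + 0.79283 = 19.7928°

19.7928°W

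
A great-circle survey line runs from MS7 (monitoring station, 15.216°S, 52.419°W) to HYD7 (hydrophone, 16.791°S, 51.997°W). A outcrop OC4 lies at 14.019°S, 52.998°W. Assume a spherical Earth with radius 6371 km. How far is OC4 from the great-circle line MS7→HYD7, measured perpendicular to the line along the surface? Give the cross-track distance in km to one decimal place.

δ₁₃ = central angle MS7→OC4 = 0.023067 rad  (haversine)
θ₁₃ = bearing MS7→OC4 = 334.844°,  θ₁₂ = bearing MS7→HYD7 = 165.615°
dₓₜ = R·arcsin(sin δ₁₃ · sin(θ₁₃ − θ₁₂)) = 6371·arcsin(0.02306·sin(169.229°)) = 27.461 km
|dₓₜ| = 27.461 km

27.5 km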